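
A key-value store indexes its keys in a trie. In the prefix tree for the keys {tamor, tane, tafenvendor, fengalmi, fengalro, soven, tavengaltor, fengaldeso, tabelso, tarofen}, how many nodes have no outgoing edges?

10

A leaf is a node with no children — equivalently, the end of a word that is not a proper prefix of any other stored word.
Those words: "fengaldeso", "fengalmi", "fengalro", "soven", "tabelso", "tafenvendor", "tamor", "tane", "tarofen", "tavengaltor"
Leaf count: 10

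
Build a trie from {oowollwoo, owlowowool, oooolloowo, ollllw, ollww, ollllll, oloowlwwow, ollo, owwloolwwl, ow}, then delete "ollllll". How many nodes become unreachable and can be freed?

A node on "ollllll"'s path can go only if nothing else ends at it or branches off below it.
The suffix "ll" (2 nodes) is used only by "ollllll"; the node for "ollll" still has the child "w", so pruning stops there.
Nodes removed: 2

2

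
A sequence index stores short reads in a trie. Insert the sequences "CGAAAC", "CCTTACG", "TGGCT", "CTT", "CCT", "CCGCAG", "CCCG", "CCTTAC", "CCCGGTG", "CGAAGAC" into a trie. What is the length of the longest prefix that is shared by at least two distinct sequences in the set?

6

Equivalently: take the maximum, over all pairs, of their longest common prefix length.
e.g. "CCTTAC" and "CCTTACG" share the prefix "CCTTAC" of length 6; no pair shares a longer one.
Longest shared-prefix length: 6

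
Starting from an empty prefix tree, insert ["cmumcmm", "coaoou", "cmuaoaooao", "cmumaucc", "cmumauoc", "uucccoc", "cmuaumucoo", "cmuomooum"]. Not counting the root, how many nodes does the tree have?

44

Insert word by word; a character creates a node only if that edge doesn't already exist:
  "cmumcmm" → 7 new (c, m, u, m, c, m, m)
  "coaoou" → prefix "c" already present; 5 new (o, a, o, o, u)
  "cmuaoaooao" → prefix "cmu" already present; 7 new (a, o, a, o, o, a, o)
  "cmumaucc" → prefix "cmum" already present; 4 new (a, u, c, c)
  "cmumauoc" → prefix "cmumau" already present; 2 new (o, c)
  "uucccoc" → 7 new (u, u, c, c, c, o, c)
  "cmuaumucoo" → prefix "cmua" already present; 6 new (u, m, u, c, o, o)
  "cmuomooum" → prefix "cmu" already present; 6 new (o, m, o, o, u, m)
Total nodes = 7 + 5 + 7 + 4 + 2 + 7 + 6 + 6 = 44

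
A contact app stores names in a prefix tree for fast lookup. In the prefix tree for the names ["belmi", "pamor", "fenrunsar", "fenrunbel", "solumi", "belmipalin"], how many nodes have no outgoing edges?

Leaves are exactly the stored words that no other stored word extends.
Those words: "belmipalin", "fenrunbel", "fenrunsar", "pamor", "solumi"
Leaf count: 5

5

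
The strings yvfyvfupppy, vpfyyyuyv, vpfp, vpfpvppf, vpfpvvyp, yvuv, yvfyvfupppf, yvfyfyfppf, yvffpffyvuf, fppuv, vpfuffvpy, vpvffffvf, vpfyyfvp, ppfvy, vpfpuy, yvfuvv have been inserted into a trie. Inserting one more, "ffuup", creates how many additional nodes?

The longest prefix of "ffuup" already in the trie is "f" (length 1).
Each of the 4 remaining characters creates one node.

4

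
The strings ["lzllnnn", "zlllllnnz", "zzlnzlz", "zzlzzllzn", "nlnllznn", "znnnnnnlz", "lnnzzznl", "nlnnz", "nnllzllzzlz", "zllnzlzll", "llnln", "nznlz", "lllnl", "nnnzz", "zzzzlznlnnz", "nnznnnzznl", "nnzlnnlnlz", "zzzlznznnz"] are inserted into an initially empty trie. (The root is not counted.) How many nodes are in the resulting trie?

For each word, the new-node count is its length minus the longest prefix already in the trie:
  "lzllnnn" → 7 new (l, z, l, l, n, n, n)
  "zlllllnnz" → 9 new (z, l, l, l, l, l, n, n, z)
  "zzlnzlz" → prefix "z" already present; 6 new (z, l, n, z, l, z)
  "zzlzzllzn" → prefix "zzl" already present; 6 new (z, z, l, l, z, n)
  "nlnllznn" → 8 new (n, l, n, l, l, z, n, n)
  "znnnnnnlz" → prefix "z" already present; 8 new (n, n, n, n, n, n, l, z)
  "lnnzzznl" → prefix "l" already present; 7 new (n, n, z, z, z, n, l)
  "nlnnz" → prefix "nln" already present; 2 new (n, z)
  "nnllzllzzlz" → prefix "n" already present; 10 new (n, l, l, z, l, l, z, z, l, z)
  "zllnzlzll" → prefix "zll" already present; 6 new (n, z, l, z, l, l)
  "llnln" → prefix "l" already present; 4 new (l, n, l, n)
  "nznlz" → prefix "n" already present; 4 new (z, n, l, z)
  "lllnl" → prefix "ll" already present; 3 new (l, n, l)
  "nnnzz" → prefix "nn" already present; 3 new (n, z, z)
  "zzzzlznlnnz" → prefix "zz" already present; 9 new (z, z, l, z, n, l, n, n, z)
  "nnznnnzznl" → prefix "nn" already present; 8 new (z, n, n, n, z, z, n, l)
  "nnzlnnlnlz" → prefix "nnz" already present; 7 new (l, n, n, l, n, l, z)
  "zzzlznznnz" → prefix "zzz" already present; 7 new (l, z, n, z, n, n, z)
Total nodes = 7 + 9 + 6 + 6 + 8 + 8 + 7 + 2 + 10 + 6 + 4 + 4 + 3 + 3 + 9 + 8 + 7 + 7 = 114

114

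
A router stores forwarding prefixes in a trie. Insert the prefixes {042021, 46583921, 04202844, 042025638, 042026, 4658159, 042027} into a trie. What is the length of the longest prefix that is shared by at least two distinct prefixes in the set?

Equivalently: take the maximum, over all pairs, of their longest common prefix length.
e.g. "042021" and "042025638" share the prefix "04202" of length 5; no pair shares a longer one.
Longest shared-prefix length: 5

5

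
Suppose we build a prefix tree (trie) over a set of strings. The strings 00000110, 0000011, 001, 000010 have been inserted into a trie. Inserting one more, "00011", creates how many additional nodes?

2

Walking "00011" from the root, the first 3 characters ("000") follow existing edges; "1" is the first miss.
New nodes needed: |"00011"| − 3 = 5 − 3 = 2.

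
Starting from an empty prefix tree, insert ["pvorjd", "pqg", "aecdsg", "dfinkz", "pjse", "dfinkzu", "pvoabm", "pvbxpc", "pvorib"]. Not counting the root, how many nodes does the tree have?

Trace insertions, counting only characters that open a new branch:
  "pvorjd" → 6 new (p, v, o, r, j, d)
  "pqg" → prefix "p" already present; 2 new (q, g)
  "aecdsg" → 6 new (a, e, c, d, s, g)
  "dfinkz" → 6 new (d, f, i, n, k, z)
  "pjse" → prefix "p" already present; 3 new (j, s, e)
  "dfinkzu" → prefix "dfinkz" already present; 1 new (u)
  "pvoabm" → prefix "pvo" already present; 3 new (a, b, m)
  "pvbxpc" → prefix "pv" already present; 4 new (b, x, p, c)
  "pvorib" → prefix "pvor" already present; 2 new (i, b)
Total nodes = 6 + 2 + 6 + 6 + 3 + 1 + 3 + 4 + 2 = 33

33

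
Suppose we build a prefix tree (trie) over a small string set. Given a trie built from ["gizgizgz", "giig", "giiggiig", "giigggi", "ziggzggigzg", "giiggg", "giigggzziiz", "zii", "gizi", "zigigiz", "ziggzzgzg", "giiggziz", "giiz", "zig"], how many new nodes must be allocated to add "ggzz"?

Walking "ggzz" from the root, the first 1 characters ("g") follow existing edges; "g" is the first miss.
Each of the 3 remaining characters creates one node.

3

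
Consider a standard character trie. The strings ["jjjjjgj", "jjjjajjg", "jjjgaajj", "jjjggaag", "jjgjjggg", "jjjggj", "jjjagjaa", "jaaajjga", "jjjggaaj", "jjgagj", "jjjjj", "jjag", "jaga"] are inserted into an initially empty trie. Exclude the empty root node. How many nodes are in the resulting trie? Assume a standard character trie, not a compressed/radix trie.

47

Insert word by word; a character creates a node only if that edge doesn't already exist:
  "jjjjjgj" → 7 new (j, j, j, j, j, g, j)
  "jjjjajjg" → prefix "jjjj" already present; 4 new (a, j, j, g)
  "jjjgaajj" → prefix "jjj" already present; 5 new (g, a, a, j, j)
  "jjjggaag" → prefix "jjjg" already present; 4 new (g, a, a, g)
  "jjgjjggg" → prefix "jj" already present; 6 new (g, j, j, g, g, g)
  "jjjggj" → prefix "jjjgg" already present; 1 new (j)
  "jjjagjaa" → prefix "jjj" already present; 5 new (a, g, j, a, a)
  "jaaajjga" → prefix "j" already present; 7 new (a, a, a, j, j, g, a)
  "jjjggaaj" → prefix "jjjggaa" already present; 1 new (j)
  "jjgagj" → prefix "jjg" already present; 3 new (a, g, j)
  "jjjjj" → prefix "jjjjj" already present; 0 new (none)
  "jjag" → prefix "jj" already present; 2 new (a, g)
  "jaga" → prefix "ja" already present; 2 new (g, a)
Total nodes = 7 + 4 + 5 + 4 + 6 + 1 + 5 + 7 + 1 + 3 + 0 + 2 + 2 = 47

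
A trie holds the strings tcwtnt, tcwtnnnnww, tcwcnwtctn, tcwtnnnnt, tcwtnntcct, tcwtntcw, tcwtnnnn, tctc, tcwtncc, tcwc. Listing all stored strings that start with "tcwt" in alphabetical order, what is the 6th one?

tcwtnt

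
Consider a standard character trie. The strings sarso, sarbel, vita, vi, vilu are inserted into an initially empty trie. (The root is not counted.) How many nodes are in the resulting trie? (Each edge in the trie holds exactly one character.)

Trie structure (* marks end of a word):
(root)
├─ s
│  └─ a
│     └─ r
│        ├─ b
│        │  └─ e
│        │     └─ l *
│        └─ s
│           └─ o *
└─ v
   └─ i *
      ├─ l
      │  └─ u *
      └─ t
         └─ a *
Counting every labelled node above: 14.

14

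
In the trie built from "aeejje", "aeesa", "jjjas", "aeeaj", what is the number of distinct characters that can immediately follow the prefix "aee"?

Walk "aee" from the root, arriving at one node.
Characters that immediately follow "aee" among the stored strings: {a, j, s}.
That node has 3 child edges.

3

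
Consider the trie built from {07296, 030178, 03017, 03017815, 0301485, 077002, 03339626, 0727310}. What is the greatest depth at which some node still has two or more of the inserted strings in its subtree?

6

The deepest shared node is where two words last agree before diverging.
e.g. "030178" and "03017815" share the prefix "030178" of length 6; no pair shares a longer one.
Longest shared-prefix length: 6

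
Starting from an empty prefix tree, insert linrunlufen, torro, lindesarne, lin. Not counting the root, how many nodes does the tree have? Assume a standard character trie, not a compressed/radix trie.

23

For each word, the new-node count is its length minus the longest prefix already in the trie:
  "linrunlufen" → 11 new (l, i, n, r, u, n, l, u, f, e, n)
  "torro" → 5 new (t, o, r, r, o)
  "lindesarne" → prefix "lin" already present; 7 new (d, e, s, a, r, n, e)
  "lin" → prefix "lin" already present; 0 new (none)
Total nodes = 11 + 5 + 7 + 0 = 23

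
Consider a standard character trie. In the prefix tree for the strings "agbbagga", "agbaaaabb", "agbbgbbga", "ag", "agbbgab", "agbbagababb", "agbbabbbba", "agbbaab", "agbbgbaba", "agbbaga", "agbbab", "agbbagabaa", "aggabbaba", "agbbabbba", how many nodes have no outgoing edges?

Leaves are exactly the stored words that no other stored word extends.
Those words: "agbaaaabb", "agbbaab", "agbbabbba", "agbbabbbba", "agbbagabaa", "agbbagababb", "agbbagga", "agbbgab", "agbbgbaba", "agbbgbbga", "aggabbaba"
Leaf count: 11

11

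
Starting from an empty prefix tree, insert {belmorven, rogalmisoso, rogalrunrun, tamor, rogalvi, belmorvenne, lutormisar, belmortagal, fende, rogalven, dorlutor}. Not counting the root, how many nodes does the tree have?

65

For each word, the new-node count is its length minus the longest prefix already in the trie:
  "belmorven" → 9 new (b, e, l, m, o, r, v, e, n)
  "rogalmisoso" → 11 new (r, o, g, a, l, m, i, s, o, s, o)
  "rogalrunrun" → prefix "rogal" already present; 6 new (r, u, n, r, u, n)
  "tamor" → 5 new (t, a, m, o, r)
  "rogalvi" → prefix "rogal" already present; 2 new (v, i)
  "belmorvenne" → prefix "belmorven" already present; 2 new (n, e)
  "lutormisar" → 10 new (l, u, t, o, r, m, i, s, a, r)
  "belmortagal" → prefix "belmor" already present; 5 new (t, a, g, a, l)
  "fende" → 5 new (f, e, n, d, e)
  "rogalven" → prefix "rogalv" already present; 2 new (e, n)
  "dorlutor" → 8 new (d, o, r, l, u, t, o, r)
Total nodes = 9 + 11 + 6 + 5 + 2 + 2 + 10 + 5 + 5 + 2 + 8 = 65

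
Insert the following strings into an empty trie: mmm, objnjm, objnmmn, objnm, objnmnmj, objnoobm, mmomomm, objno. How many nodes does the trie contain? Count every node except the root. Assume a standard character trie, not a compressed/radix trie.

24

Trie structure (* marks end of a word):
(root)
├─ m
│  └─ m
│     ├─ m *
│     └─ o
│        └─ m
│           └─ o
│              └─ m
│                 └─ m *
└─ o
   └─ b
      └─ j
         └─ n
            ├─ j
            │  └─ m *
            ├─ m *
            │  ├─ m
            │  │  └─ n *
            │  └─ n
            │     └─ m
            │        └─ j *
            └─ o *
               └─ o
                  └─ b
                     └─ m *
Counting every labelled node above: 24.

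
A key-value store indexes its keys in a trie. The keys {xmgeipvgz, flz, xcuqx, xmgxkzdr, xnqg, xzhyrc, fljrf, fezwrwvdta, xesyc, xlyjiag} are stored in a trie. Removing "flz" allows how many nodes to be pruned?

1

Walk "flz" from the leaf back toward the root, removing each node that no remaining word uses.
The suffix "z" (1 node) is used only by "flz"; the node for "fl" still has the child "j", so pruning stops there.
Nodes removed: 1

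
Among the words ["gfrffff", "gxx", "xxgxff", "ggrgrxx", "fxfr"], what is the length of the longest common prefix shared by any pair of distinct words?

Look for the deepest trie node that still has at least two words in its subtree.
e.g. "gfrffff" and "ggrgrxx" share the prefix "g" of length 1; no pair shares a longer one.
Longest shared-prefix length: 1

1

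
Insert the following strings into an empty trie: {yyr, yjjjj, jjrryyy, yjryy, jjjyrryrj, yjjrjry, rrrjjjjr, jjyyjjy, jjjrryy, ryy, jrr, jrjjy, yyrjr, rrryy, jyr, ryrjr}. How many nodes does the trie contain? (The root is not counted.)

61

Count nodes per top-level branch (shared prefixes stored once):
  'j'-branch (jjjrryy, jjjyrryrj, jjrryyy, jjyyjjy, jrjjy, jrr, jyr): 30 nodes
  'r'-branch (rrrjjjjr, rrryy, ryrjr, ryy): 15 nodes
  'y'-branch (yjjjj, yjjrjry, yjryy, yyr, yyrjr): 16 nodes
Sum: 61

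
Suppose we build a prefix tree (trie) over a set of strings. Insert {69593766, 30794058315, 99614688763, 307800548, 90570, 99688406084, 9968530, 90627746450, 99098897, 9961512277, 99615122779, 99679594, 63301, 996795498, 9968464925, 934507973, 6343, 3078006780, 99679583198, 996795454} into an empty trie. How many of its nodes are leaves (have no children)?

19

A leaf is a node with no children — equivalently, the end of a word that is not a proper prefix of any other stored word.
Those words: "307800548", "3078006780", "30794058315", "63301", "6343", "69593766", "90570", "90627746450", "934507973", "99098897", "99614688763", "99615122779", "996795454", "996795498", "99679583198", "99679594", "9968464925", "9968530", "99688406084"
Leaf count: 19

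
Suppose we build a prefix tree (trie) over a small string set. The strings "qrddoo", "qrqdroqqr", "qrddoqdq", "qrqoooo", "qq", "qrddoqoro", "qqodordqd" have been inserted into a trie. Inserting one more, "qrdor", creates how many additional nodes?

2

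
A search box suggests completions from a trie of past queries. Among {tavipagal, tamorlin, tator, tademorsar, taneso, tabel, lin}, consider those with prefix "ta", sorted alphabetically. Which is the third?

tamorlin

Words with prefix "ta", in lexicographic order: "tabel", "tademorsar", "tamorlin", "taneso", "tator", "tavipagal"
The 3rd is tamorlin.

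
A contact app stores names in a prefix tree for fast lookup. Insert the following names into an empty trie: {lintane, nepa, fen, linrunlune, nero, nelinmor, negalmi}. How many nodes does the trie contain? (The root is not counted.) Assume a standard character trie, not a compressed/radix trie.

34

Count nodes per top-level branch (shared prefixes stored once):
  'f'-branch (fen): 3 nodes
  'l'-branch (linrunlune, lintane): 14 nodes
  'n'-branch (negalmi, nelinmor, nepa, nero): 17 nodes
Sum: 34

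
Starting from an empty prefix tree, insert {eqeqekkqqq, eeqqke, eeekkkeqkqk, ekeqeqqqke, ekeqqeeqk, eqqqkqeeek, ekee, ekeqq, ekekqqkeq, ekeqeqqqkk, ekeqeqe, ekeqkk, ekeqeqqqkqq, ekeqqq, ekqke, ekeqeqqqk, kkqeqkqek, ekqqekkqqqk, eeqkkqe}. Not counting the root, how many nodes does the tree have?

84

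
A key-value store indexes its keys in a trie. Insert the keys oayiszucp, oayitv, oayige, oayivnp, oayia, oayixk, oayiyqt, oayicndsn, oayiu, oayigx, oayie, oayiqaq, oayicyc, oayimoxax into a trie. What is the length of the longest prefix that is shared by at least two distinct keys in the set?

5

The deepest shared node is where two words last agree before diverging.
"oayicndsn" and "oayicyc" agree on "oayic" (5 characters) before diverging; nothing deeper is shared.
Longest shared-prefix length: 5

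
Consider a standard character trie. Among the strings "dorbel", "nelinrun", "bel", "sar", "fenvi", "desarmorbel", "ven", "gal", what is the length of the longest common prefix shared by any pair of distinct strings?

Look for the deepest trie node that still has at least two words in its subtree.
e.g. "desarmorbel" and "dorbel" share the prefix "d" of length 1; no pair shares a longer one.
Longest shared-prefix length: 1

1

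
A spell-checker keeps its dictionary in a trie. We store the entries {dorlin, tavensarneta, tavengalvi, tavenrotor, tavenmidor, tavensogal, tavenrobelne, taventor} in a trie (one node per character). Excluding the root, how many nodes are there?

45

Trace insertions, counting only characters that open a new branch:
  "dorlin" → 6 new (d, o, r, l, i, n)
  "tavensarneta" → 12 new (t, a, v, e, n, s, a, r, n, e, t, a)
  "tavengalvi" → prefix "taven" already present; 5 new (g, a, l, v, i)
  "tavenrotor" → prefix "taven" already present; 5 new (r, o, t, o, r)
  "tavenmidor" → prefix "taven" already present; 5 new (m, i, d, o, r)
  "tavensogal" → prefix "tavens" already present; 4 new (o, g, a, l)
  "tavenrobelne" → prefix "tavenro" already present; 5 new (b, e, l, n, e)
  "taventor" → prefix "taven" already present; 3 new (t, o, r)
Total nodes = 6 + 12 + 5 + 5 + 5 + 4 + 5 + 3 = 45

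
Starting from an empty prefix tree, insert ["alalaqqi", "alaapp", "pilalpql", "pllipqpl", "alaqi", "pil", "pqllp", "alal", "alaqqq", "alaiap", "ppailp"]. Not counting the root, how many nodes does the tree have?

For each word, the new-node count is its length minus the longest prefix already in the trie:
  "alalaqqi" → 8 new (a, l, a, l, a, q, q, i)
  "alaapp" → prefix "ala" already present; 3 new (a, p, p)
  "pilalpql" → 8 new (p, i, l, a, l, p, q, l)
  "pllipqpl" → prefix "p" already present; 7 new (l, l, i, p, q, p, l)
  "alaqi" → prefix "ala" already present; 2 new (q, i)
  "pil" → prefix "pil" already present; 0 new (none)
  "pqllp" → prefix "p" already present; 4 new (q, l, l, p)
  "alal" → prefix "alal" already present; 0 new (none)
  "alaqqq" → prefix "alaq" already present; 2 new (q, q)
  "alaiap" → prefix "ala" already present; 3 new (i, a, p)
  "ppailp" → prefix "p" already present; 5 new (p, a, i, l, p)
Total nodes = 8 + 3 + 8 + 7 + 2 + 0 + 4 + 0 + 2 + 3 + 5 = 42

42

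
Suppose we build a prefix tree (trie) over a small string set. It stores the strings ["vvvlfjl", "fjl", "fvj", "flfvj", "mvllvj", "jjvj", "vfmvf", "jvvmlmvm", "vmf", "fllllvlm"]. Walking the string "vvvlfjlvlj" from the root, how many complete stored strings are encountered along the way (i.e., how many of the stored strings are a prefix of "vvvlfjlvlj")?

1

Check each prefix of "vvvlfjlvlj" against the stored set — each match is an end-marker on the path.
Prefixes of the query that are stored words: "vvvlfjl"
Count: 1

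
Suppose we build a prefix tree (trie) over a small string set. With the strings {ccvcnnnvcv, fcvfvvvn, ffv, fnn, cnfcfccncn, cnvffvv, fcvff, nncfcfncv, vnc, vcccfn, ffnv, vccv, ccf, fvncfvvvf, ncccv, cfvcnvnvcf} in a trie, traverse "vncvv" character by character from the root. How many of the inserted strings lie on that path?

Traverse "vncvv" character by character; count nodes along the way that are marked as word ends.
Prefixes of the query that are stored words: "vnc"
Count: 1

1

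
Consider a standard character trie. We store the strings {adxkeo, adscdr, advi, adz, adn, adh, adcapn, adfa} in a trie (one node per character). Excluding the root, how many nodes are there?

Trie structure (* marks end of a word):
(root)
└─ a
   └─ d
      ├─ c
      │  └─ a
      │     └─ p
      │        └─ n *
      ├─ f
      │  └─ a *
      ├─ h *
      ├─ n *
      ├─ s
      │  └─ c
      │     └─ d
      │        └─ r *
      ├─ v
      │  └─ i *
      ├─ x
      │  └─ k
      │     └─ e
      │        └─ o *
      └─ z *
Counting every labelled node above: 21.

21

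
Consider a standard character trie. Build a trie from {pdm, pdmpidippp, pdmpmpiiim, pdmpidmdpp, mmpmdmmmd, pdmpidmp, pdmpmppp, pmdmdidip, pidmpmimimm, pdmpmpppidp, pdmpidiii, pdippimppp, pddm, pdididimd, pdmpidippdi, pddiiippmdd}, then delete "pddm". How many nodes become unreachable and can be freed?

1

A node on "pddm"'s path can go only if nothing else ends at it or branches off below it.
The suffix "m" (1 node) is used only by "pddm"; the node for "pdd" still has the child "i", so pruning stops there.
Nodes removed: 1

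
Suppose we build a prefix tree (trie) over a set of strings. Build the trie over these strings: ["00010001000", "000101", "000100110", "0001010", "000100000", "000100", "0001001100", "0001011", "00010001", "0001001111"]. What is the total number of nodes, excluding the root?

22

For each word, the new-node count is its length minus the longest prefix already in the trie:
  "00010001000" → 11 new (0, 0, 0, 1, 0, 0, 0, 1, 0, 0, 0)
  "000101" → prefix "00010" already present; 1 new (1)
  "000100110" → prefix "000100" already present; 3 new (1, 1, 0)
  "0001010" → prefix "000101" already present; 1 new (0)
  "000100000" → prefix "0001000" already present; 2 new (0, 0)
  "000100" → prefix "000100" already present; 0 new (none)
  "0001001100" → prefix "000100110" already present; 1 new (0)
  "0001011" → prefix "000101" already present; 1 new (1)
  "00010001" → prefix "00010001" already present; 0 new (none)
  "0001001111" → prefix "00010011" already present; 2 new (1, 1)
Total nodes = 11 + 1 + 3 + 1 + 2 + 0 + 1 + 1 + 0 + 2 = 22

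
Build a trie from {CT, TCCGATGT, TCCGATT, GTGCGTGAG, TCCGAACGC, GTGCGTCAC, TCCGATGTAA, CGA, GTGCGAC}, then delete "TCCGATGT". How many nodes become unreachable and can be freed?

0

Walk "TCCGATGT" from the leaf back toward the root, removing each node that no remaining word uses.
Every node on "TCCGATGT" is still needed (e.g. by "TCCGATGTAA"), so nothing is freed.
Nodes removed: 0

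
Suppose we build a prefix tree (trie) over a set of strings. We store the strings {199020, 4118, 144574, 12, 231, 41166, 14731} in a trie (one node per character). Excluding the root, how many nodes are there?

24

Count nodes per top-level branch (shared prefixes stored once):
  '1'-branch (12, 144574, 14731, 199020): 15 nodes
  '2'-branch (231): 3 nodes
  '4'-branch (41166, 4118): 6 nodes
Sum: 24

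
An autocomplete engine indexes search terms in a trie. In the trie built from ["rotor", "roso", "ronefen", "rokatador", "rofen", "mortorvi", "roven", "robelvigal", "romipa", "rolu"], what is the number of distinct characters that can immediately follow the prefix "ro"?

The children of the "ro" node are the distinct next characters among strings starting with "ro".
Distinct next characters after "ro": b, f, k, l, m, n, s, t, v.
That node has 9 child edges.

9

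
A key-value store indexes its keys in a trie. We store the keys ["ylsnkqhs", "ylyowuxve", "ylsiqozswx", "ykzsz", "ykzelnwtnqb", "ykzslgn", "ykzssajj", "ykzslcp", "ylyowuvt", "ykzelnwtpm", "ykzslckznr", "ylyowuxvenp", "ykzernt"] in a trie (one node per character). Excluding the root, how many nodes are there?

56

For each word, the new-node count is its length minus the longest prefix already in the trie:
  "ylsnkqhs" → 8 new (y, l, s, n, k, q, h, s)
  "ylyowuxve" → prefix "yl" already present; 7 new (y, o, w, u, x, v, e)
  "ylsiqozswx" → prefix "yls" already present; 7 new (i, q, o, z, s, w, x)
  "ykzsz" → prefix "y" already present; 4 new (k, z, s, z)
  "ykzelnwtnqb" → prefix "ykz" already present; 8 new (e, l, n, w, t, n, q, b)
  "ykzslgn" → prefix "ykzs" already present; 3 new (l, g, n)
  "ykzssajj" → prefix "ykzs" already present; 4 new (s, a, j, j)
  "ykzslcp" → prefix "ykzsl" already present; 2 new (c, p)
  "ylyowuvt" → prefix "ylyowu" already present; 2 new (v, t)
  "ykzelnwtpm" → prefix "ykzelnwt" already present; 2 new (p, m)
  "ykzslckznr" → prefix "ykzslc" already present; 4 new (k, z, n, r)
  "ylyowuxvenp" → prefix "ylyowuxve" already present; 2 new (n, p)
  "ykzernt" → prefix "ykze" already present; 3 new (r, n, t)
Total nodes = 8 + 7 + 7 + 4 + 8 + 3 + 4 + 2 + 2 + 2 + 4 + 2 + 3 = 56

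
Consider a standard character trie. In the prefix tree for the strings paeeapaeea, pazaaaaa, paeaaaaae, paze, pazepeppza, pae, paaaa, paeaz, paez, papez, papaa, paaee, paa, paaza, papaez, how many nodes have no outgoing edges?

12

A leaf is a node with no children — equivalently, the end of a word that is not a proper prefix of any other stored word.
Those words: "paaaa", "paaee", "paaza", "paeaaaaae", "paeaz", "paeeapaeea", "paez", "papaa", "papaez", "papez", "pazaaaaa", "pazepeppza"
Leaf count: 12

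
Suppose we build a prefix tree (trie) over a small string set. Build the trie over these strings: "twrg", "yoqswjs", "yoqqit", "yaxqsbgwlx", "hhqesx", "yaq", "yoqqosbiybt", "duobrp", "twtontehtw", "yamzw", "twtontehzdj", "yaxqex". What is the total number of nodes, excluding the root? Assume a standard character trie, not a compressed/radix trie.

59

For each word, the new-node count is its length minus the longest prefix already in the trie:
  "twrg" → 4 new (t, w, r, g)
  "yoqswjs" → 7 new (y, o, q, s, w, j, s)
  "yoqqit" → prefix "yoq" already present; 3 new (q, i, t)
  "yaxqsbgwlx" → prefix "y" already present; 9 new (a, x, q, s, b, g, w, l, x)
  "hhqesx" → 6 new (h, h, q, e, s, x)
  "yaq" → prefix "ya" already present; 1 new (q)
  "yoqqosbiybt" → prefix "yoqq" already present; 7 new (o, s, b, i, y, b, t)
  "duobrp" → 6 new (d, u, o, b, r, p)
  "twtontehtw" → prefix "tw" already present; 8 new (t, o, n, t, e, h, t, w)
  "yamzw" → prefix "ya" already present; 3 new (m, z, w)
  "twtontehzdj" → prefix "twtonteh" already present; 3 new (z, d, j)
  "yaxqex" → prefix "yaxq" already present; 2 new (e, x)
Total nodes = 4 + 7 + 3 + 9 + 6 + 1 + 7 + 6 + 8 + 3 + 3 + 2 = 59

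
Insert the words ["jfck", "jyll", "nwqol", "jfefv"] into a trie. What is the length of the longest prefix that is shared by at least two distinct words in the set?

Equivalently: take the maximum, over all pairs, of their longest common prefix length.
"jfck" and "jfefv" agree on "jf" (2 characters) before diverging; nothing deeper is shared.
Longest shared-prefix length: 2

2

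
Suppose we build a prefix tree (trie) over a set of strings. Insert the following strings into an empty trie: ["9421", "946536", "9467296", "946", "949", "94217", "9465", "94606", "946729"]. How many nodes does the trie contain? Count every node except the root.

16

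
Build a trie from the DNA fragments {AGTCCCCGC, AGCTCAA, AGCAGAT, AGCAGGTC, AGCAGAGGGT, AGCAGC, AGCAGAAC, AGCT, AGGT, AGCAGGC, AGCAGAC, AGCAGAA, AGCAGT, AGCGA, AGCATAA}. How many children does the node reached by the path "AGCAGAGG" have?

1

The children of the "AGCAGAGG" node are the distinct next characters among strings starting with "AGCAGAGG".
Characters that immediately follow "AGCAGAGG" among the stored strings: {G}.
That node has 1 child edge.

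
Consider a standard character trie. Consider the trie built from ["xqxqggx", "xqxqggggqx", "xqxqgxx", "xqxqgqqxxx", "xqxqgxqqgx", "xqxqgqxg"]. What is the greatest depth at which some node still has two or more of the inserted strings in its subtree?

6

Look for the deepest trie node that still has at least two words in its subtree.
"xqxqggggqx" and "xqxqggx" agree on "xqxqgg" (6 characters) before diverging; nothing deeper is shared.
Longest shared-prefix length: 6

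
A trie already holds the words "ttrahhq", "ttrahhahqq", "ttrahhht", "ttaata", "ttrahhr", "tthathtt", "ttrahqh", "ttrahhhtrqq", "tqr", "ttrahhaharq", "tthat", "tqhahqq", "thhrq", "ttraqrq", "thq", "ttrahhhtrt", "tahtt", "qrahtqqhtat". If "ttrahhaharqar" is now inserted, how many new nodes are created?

2

Walking "ttrahhaharqar" from the root, the first 11 characters ("ttrahhaharq") follow existing edges; "a" is the first miss.
Each of the 2 remaining characters creates one node.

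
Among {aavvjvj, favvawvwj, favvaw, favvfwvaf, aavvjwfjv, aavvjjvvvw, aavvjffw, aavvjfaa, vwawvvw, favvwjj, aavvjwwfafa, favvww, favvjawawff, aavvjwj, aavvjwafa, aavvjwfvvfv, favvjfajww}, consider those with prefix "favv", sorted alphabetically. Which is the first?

favvaw

DFS of the "favv" subtree visits, in order: "favvaw", "favvawvwj", "favvfwvaf", "favvjawawff", "favvjfajww", "favvwjj", "favvww"
The 1st is favvaw.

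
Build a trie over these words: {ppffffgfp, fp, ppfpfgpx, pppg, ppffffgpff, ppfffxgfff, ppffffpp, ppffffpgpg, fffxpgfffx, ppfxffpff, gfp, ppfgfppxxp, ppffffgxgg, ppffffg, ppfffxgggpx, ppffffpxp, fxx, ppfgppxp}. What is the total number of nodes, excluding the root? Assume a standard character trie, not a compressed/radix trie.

71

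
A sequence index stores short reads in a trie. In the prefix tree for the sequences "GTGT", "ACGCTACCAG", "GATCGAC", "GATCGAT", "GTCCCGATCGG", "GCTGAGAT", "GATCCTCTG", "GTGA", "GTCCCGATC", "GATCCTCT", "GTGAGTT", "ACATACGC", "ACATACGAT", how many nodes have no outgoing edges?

10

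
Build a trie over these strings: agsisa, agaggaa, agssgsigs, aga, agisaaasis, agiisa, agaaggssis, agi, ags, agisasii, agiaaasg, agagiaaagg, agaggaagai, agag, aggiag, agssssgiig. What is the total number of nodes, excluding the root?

62

Count nodes per top-level branch (shared prefixes stored once):
  'a'-branch (aga, agaaggssis, agag, agaggaa, agaggaagai, agagiaaagg, aggiag, agi, agiaaasg, agiisa, agisaaasis, agisasii, ags, agsisa, agssgsigs, agssssgiig): 62 nodes
Sum: 62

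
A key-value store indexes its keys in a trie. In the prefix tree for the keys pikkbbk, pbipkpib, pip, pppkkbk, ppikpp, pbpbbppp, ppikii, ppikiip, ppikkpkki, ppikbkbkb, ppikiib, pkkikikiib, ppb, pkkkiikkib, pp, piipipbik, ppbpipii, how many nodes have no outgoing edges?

Leaves are exactly the stored words that no other stored word extends.
Those words: "pbipkpib", "pbpbbppp", "piipipbik", "pikkbbk", "pip", "pkkikikiib", "pkkkiikkib", "ppbpipii", "ppikbkbkb", "ppikiib", "ppikiip", "ppikkpkki", "ppikpp", "pppkkbk"
Leaf count: 14

14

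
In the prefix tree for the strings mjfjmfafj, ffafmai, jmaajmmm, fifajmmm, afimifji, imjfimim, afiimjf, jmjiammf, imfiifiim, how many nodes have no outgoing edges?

A leaf is a node with no children — equivalently, the end of a word that is not a proper prefix of any other stored word.
Those words: "afiimjf", "afimifji", "ffafmai", "fifajmmm", "imfiifiim", "imjfimim", "jmaajmmm", "jmjiammf", "mjfjmfafj"
Leaf count: 9

9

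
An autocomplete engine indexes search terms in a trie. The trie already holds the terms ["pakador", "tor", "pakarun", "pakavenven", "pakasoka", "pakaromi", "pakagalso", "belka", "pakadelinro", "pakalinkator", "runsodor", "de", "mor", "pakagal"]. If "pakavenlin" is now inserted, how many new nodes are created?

"pakaven" is already a path in the trie; the remaining "lin" must be added.
Each of the 3 remaining characters creates one node.

3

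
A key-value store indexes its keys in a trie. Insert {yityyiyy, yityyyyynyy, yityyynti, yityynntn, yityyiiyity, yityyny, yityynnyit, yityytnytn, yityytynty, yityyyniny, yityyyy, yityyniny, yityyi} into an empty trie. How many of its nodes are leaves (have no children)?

11

A leaf is a node with no children — equivalently, the end of a word that is not a proper prefix of any other stored word.
Those words: "yityyiiyity", "yityyiyy", "yityyniny", "yityynntn", "yityynnyit", "yityyny", "yityytnytn", "yityytynty", "yityyyniny", "yityyynti", "yityyyyynyy"
Leaf count: 11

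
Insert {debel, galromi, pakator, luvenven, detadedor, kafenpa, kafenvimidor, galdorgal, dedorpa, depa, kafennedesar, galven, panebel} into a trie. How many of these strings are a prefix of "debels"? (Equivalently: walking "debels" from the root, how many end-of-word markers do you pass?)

Walk "debels" from the root; an end-of-word marker is hit whenever a stored word is a prefix of "debels".
Prefixes of the query that are stored words: "debel"
Count: 1

1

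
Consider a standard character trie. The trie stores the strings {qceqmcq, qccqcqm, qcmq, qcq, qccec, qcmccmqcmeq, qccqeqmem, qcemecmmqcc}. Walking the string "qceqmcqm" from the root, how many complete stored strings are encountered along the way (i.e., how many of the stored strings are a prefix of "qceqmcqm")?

Traverse "qceqmcqm" character by character; count nodes along the way that are marked as word ends.
Prefixes of the query that are stored words: "qceqmcq"
Count: 1

1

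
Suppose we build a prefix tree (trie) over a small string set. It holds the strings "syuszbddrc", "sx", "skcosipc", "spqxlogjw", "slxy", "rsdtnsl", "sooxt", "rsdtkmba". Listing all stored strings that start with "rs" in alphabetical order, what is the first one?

rsdtkmba

Filter for "rs…" and sort: "rsdtkmba", "rsdtnsl"
Position 1: rsdtkmba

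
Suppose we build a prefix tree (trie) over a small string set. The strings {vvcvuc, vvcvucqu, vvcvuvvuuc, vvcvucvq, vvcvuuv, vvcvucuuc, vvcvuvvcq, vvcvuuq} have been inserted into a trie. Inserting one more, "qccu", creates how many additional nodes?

4

No existing word starts with "q", so every character of "qccu" needs a new node.
4 − 0 = 4 new nodes.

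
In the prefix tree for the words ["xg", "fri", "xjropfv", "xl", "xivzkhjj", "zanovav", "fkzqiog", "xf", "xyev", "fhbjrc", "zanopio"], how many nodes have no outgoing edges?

Leaves are exactly the stored words that no other stored word extends.
Those words: "fhbjrc", "fkzqiog", "fri", "xf", "xg", "xivzkhjj", "xjropfv", "xl", "xyev", "zanopio", "zanovav"
Leaf count: 11

11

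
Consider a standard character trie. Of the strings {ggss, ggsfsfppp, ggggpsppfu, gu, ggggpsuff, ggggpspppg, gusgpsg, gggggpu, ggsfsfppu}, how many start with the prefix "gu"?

Walk to "gu"; the words in its subtree are exactly those with that prefix.
Matches: "gu", "gusgpsg"
Count: 2

2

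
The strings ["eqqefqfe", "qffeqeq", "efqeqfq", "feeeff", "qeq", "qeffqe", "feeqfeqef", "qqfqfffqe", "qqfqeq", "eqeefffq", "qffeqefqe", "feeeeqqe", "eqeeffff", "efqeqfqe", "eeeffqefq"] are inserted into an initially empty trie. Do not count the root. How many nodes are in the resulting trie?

72

Count nodes per top-level branch (shared prefixes stored once):
  'e'-branch (eeeffqefq, efqeqfq, efqeqfqe, eqeeffff, eqeefffq, eqqefqfe): 30 nodes
  'f'-branch (feeeeqqe, feeeff, feeqfeqef): 16 nodes
  'q'-branch (qeffqe, qeq, qffeqefqe, qffeqeq, qqfqeq, qqfqfffqe): 26 nodes
Sum: 72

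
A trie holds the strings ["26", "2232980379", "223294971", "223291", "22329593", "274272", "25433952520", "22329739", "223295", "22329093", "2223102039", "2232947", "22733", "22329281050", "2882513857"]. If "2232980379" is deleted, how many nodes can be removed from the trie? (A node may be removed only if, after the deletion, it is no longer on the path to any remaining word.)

5

A node on "2232980379"'s path can go only if nothing else ends at it or branches off below it.
The suffix "80379" (5 nodes) is used only by "2232980379"; the node for "22329" still has the child "4", so pruning stops there.
Nodes removed: 5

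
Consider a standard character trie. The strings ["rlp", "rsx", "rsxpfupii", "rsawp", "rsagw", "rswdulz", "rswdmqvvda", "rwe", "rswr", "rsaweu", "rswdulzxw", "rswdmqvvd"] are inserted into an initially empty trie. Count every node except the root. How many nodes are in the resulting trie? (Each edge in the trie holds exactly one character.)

34

Trie structure (* marks end of a word):
(root)
└─ r
   ├─ l
   │  └─ p *
   ├─ s
   │  ├─ a
   │  │  ├─ g
   │  │  │  └─ w *
   │  │  └─ w
   │  │     ├─ e
   │  │     │  └─ u *
   │  │     └─ p *
   │  ├─ w
   │  │  ├─ d
   │  │  │  ├─ m
   │  │  │  │  └─ q
   │  │  │  │     └─ v
   │  │  │  │        └─ v
   │  │  │  │           └─ d *
   │  │  │  │              └─ a *
   │  │  │  └─ u
   │  │  │     └─ l
   │  │  │        └─ z *
   │  │  │           └─ x
   │  │  │              └─ w *
   │  │  └─ r *
   │  └─ x *
   │     └─ p
   │        └─ f
   │           └─ u
   │              └─ p
   │                 └─ i
   │                    └─ i *
   └─ w
      └─ e *
Counting every labelled node above: 34.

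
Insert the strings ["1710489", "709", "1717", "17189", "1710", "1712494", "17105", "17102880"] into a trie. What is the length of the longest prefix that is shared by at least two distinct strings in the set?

4

Look for the deepest trie node that still has at least two words in its subtree.
e.g. "1710" and "17102880" share the prefix "1710" of length 4; no pair shares a longer one.
Longest shared-prefix length: 4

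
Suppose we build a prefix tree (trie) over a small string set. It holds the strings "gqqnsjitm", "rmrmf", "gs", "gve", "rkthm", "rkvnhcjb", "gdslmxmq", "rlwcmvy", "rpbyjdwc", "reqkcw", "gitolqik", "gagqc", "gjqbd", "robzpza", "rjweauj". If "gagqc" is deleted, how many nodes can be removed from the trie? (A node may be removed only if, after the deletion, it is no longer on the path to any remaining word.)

After clearing the end-marker at "gagqc", prune upward until reaching a node still needed by another word.
The suffix "agqc" (4 nodes) is used only by "gagqc"; the node for "g" still has the child "q", so pruning stops there.
Nodes removed: 4

4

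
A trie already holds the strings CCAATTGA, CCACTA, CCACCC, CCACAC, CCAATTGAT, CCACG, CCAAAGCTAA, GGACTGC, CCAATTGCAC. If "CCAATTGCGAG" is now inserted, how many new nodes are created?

3

Walking "CCAATTGCGAG" from the root, the first 8 characters ("CCAATTGC") follow existing edges; "G" is the first miss.
So 11 − 8 = 3 new nodes.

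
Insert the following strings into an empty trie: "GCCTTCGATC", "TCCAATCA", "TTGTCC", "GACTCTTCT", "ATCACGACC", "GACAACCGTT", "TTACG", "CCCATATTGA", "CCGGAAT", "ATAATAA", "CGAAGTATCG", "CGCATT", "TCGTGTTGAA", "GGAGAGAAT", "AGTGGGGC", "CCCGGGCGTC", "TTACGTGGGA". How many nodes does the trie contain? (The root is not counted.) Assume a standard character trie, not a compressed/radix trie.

118

Count nodes per top-level branch (shared prefixes stored once):
  'A'-branch (AGTGGGGC, ATAATAA, ATCACGACC): 21 nodes
  'C'-branch (CCCATATTGA, CCCGGGCGTC, CCGGAAT, CGAAGTATCG, CGCATT): 35 nodes
  'G'-branch (GACAACCGTT, GACTCTTCT, GCCTTCGATC, GGAGAGAAT): 33 nodes
  'T'-branch (TCCAATCA, TCGTGTTGAA, TTACG, TTACGTGGGA, TTGTCC): 29 nodes
Sum: 118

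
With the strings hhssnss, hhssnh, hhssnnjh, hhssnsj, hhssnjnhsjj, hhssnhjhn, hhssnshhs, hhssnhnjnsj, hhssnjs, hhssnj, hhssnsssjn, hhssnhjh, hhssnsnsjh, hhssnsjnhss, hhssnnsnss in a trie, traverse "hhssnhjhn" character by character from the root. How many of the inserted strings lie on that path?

3

Traverse "hhssnhjhn" character by character; count nodes along the way that are marked as word ends.
Prefixes of the query that are stored words: "hhssnh", "hhssnhjh", "hhssnhjhn"
Count: 3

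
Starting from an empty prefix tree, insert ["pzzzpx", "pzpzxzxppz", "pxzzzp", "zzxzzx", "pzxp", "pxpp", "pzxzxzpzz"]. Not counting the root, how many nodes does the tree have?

35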